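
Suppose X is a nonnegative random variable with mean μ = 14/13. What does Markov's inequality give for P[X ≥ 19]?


μ = E[X] = 14/13, a = 19.
Markov: P[X ≥ 19] ≤ μ/a = (14/13)/19 = 14/247.
Numerically: ≈ 0.056680.
(Since a = 19 > μ = 1.076923, the bound 14/247 is < 1 and informative.)

P[X ≥ 19] ≤ 14/247 ≈ 0.056680.


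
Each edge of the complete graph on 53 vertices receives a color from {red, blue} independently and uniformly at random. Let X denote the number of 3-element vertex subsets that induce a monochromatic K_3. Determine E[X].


Let X = Σ_S X_S over the C(53, 3) = 23426 subsets S of size 3, where X_S = 1 if the K_3 on S is monochromatic.
For a fixed S, the K_3 on S has C(3, 2) = 3 edges. P[all 3 edges red] = (1/2)^3, and likewise for blue, so P[monochromatic] = 2·(1/2)^3 = 2^{1 − 3} = 1/4.
By linearity of expectation: E[X] = C(53, 3) · 2^{1 − 3} = 23426 · 1/4 = 11713/2.
Numerically: E[X] ≈ 5856.50000.

E[X] = C(53,3)·2^(1−C(3,2)) = 11713/2 ≈ 5856.50000.


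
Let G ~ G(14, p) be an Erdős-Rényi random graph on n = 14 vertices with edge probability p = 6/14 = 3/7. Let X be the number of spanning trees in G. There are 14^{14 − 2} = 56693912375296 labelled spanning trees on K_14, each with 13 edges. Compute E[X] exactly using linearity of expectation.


K_14 has 14^{14 − 2} = 56693912375296 labelled spanning trees.
For each such spanning tree H, let X_H = 1 if all 13 edges of H are present in G. Then P[X_H = 1] = p^{13} = (3/7)^{13} = 1594323/96889010407.
By linearity of expectation: E[X] = Σ_H E[X_H] = 56693912375296 · p^{13} = 56693912375296 · 1594323/96889010407 = 6530347008/7.
Numerically: E[X] ≈ 9.32907e+08.

E[X] = 56693912375296 · (3/7)^{13} = 6530347008/7 ≈ 9.32907e+08.


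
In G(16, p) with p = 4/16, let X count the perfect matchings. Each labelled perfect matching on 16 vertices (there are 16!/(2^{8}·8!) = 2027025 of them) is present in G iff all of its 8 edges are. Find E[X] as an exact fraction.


K_16 has 16!/(2^{8}·8!) = 2027025 labelled perfect matchings.
For each such perfect matching H, let X_H = 1 if all 8 edges of H are present in G. Then P[X_H = 1] = p^{8} = (1/4)^{8} = 1/65536.
Summing the indicators: E[X] = Σ_H E[X_H] = 2027025 · p^{8} = 2027025 · 1/65536 = 2027025/65536.
Numerically: E[X] ≈ 30.93.

E[X] = 2027025 · (1/4)^{8} = 2027025/65536 ≈ 30.93.


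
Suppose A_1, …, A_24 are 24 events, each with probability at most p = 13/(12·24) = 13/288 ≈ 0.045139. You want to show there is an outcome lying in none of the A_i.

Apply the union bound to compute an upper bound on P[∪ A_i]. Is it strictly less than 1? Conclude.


Union bound: P[∪_{i=1}^{24} A_i] ≤ Σ_i P[A_i] ≤ 24·p = 24·(13/288) = 13/12.
Numerically: 13/12 ≈ 1.083333.
Is 13/12 < 1? NO.
Since the bound 13/12 is ≥ 1, the union bound is uninformative here; it does NOT by itself certify existence.

24·p = 13/12 ≈ 1.083333; existence NOT certified by the union bound.


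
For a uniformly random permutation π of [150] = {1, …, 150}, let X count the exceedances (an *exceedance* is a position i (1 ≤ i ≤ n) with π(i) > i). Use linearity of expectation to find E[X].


Write X = Σ_{i=1}^{150} X_i, where X_i = 1_{π(i) > i}.
For each fixed i, π(i) is uniform over {1, …, 150} (marginal of a uniform permutation), so P[π(i) > i] = (n − i)/n. Summing: Σ_{i=1}^{150} (n − i)/n = (0 + 1 + … + 149)/150 = 150(150 − 1)/(2·150) = (150 − 1)/2.
Hence E[X] = Σ_{i=1}^{150} (150 − i)/150 = 149/2 ≈ 74.5000.

E[X] = 149/2 = 74.5000.


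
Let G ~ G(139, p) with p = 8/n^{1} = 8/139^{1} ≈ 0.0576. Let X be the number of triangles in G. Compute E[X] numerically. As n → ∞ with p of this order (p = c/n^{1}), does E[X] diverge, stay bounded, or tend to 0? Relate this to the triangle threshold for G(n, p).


Number of potential triangles: C(139, 3) = 437989.
Each occurs with probability p³ ≈ (0.0576)³ ≈ 1.90645e-04.
By linearity: E[X] = C(139, 3)·p³ ≈ 437989 · 1.90645e-04 ≈ 83.500.
Here α = 1, so p = 8/n is exactly at the triangle threshold p ~ 1/n. Asymptotically E[X] → c³/6 = 8³/6 = 256/3 ≈ 85.333, a bounded constant. In this regime the triangle count is asymptotically Poisson(c³/6).

E[X] ≈ 83.500; in regime p = Θ(1/n^{1}) E[X] stays bounded (at the triangle threshold p ~ 1/n).


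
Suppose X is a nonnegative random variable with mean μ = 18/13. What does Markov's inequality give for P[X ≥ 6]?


μ = E[X] = 18/13, a = 6.
Markov: P[X ≥ 6] ≤ μ/a = (18/13)/6 = 3/13.
Numerically: ≈ 0.23077.
(Since a = 6 > μ = 1.38462, the bound 3/13 is < 1 and informative.)

P[X ≥ 6] ≤ 3/13 ≈ 0.23077.


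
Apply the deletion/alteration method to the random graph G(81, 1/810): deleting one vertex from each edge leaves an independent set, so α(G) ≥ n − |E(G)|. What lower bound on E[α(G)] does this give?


E[|E(G)|] = C(81, 2)·p = 3240 · (1/810) = 4.
E[α(G)] ≥ n − E[|E(G)|] = 81 − 4 = 77.
Numerically: ≈ 77.00000.
(This is only a lower bound; the true E[α(G)] may be larger.)

E[α(G)] ≥ 77 ≈ 77.00000.


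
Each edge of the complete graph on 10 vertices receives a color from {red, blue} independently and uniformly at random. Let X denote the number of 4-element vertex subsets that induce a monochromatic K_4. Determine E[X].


Let X = Σ_S X_S over the C(10, 4) = 210 subsets S of size 4, where X_S = 1 if the K_4 on S is monochromatic.
For a fixed S, the K_4 on S has C(4, 2) = 6 edges. P[all 6 edges red] = (1/2)^6, and likewise for blue, so P[monochromatic] = 2·(1/2)^6 = 2^{1 − 6} = 1/32.
By linearity of expectation: E[X] = C(10, 4) · 2^{1 − 6} = 210 · 1/32 = 105/16.
Numerically: E[X] ≈ 6.5625.

E[X] = C(10,4)·2^(1−C(4,2)) = 105/16 ≈ 6.5625.


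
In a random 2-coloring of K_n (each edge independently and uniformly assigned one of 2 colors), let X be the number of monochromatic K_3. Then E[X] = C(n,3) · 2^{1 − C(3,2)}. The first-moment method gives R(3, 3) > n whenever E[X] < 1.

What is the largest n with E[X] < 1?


We need C(n, 3) · 2^{1 − 3} < 1, i.e. C(n, 3) < 2^{3 − 1} = 4.
Check values of n near the boundary:
  n = 3: C(3, 3) = 1; 1 < 4? YES
  n = 4: C(4, 3) = 4; 4 < 4? NO
  n = 5: C(5, 3) = 10; 10 < 4? NO
The largest n with C(n, 3) < 4 is n = 3 (where E[X] = 1/4 ≈ 0.250000). Hence R(3, 3) > 3, i.e. R(3, 3) ≥ 4.

Largest n = 3; hence R(3, 3) > 3.


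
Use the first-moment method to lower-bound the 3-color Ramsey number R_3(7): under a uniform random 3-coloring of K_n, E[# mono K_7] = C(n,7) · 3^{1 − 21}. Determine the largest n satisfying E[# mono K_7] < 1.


We need C(n, 7) · 3^{1 − 21} < 1, i.e. C(n, 7) < 3^{21 − 1} = 3486784401.
Check values of n near the boundary:
  n = 78: C(78, 7) = 2641902120; 2641902120 < 3486784401? YES
  n = 79: C(79, 7) = 2898753715; 2898753715 < 3486784401? YES
  n = 80: C(80, 7) = 3176716400; 3176716400 < 3486784401? YES
  n = 81: C(81, 7) = 3477216600; 3477216600 < 3486784401? YES
  n = 82: C(82, 7) = 3801756816; 3801756816 < 3486784401? NO
  n = 83: C(83, 7) = 4151918628; 4151918628 < 3486784401? NO
  n = 84: C(84, 7) = 4529365776; 4529365776 < 3486784401? NO
The largest n with C(n, 7) < 3486784401 is n = 81 (where E[X] = 42928600/43046721 ≈ 0.9972560). Hence R_3(7) > 81, i.e. R_3(7) ≥ 82.

Largest n = 81; hence R_3(7) > 81.


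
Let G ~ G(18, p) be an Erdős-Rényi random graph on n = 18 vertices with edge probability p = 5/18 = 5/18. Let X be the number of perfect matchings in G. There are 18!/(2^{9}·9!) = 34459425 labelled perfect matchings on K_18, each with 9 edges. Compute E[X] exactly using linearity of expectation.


K_18 has 18!/(2^{9}·9!) = 34459425 labelled perfect matchings.
For each such perfect matching H, let X_H = 1 if all 9 edges of H are present in G. Then P[X_H = 1] = p^{9} = (5/18)^{9} = 1953125/198359290368.
Summing the indicators: E[X] = Σ_H E[X_H] = 34459425 · p^{9} = 34459425 · 1953125/198359290368 = 830908203125/2448880128.
Numerically: E[X] ≈ 339.301.

E[X] = 34459425 · (5/18)^{9} = 830908203125/2448880128 ≈ 339.301.


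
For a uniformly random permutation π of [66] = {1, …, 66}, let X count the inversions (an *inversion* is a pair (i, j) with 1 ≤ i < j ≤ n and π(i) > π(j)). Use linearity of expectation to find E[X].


Write X = Σ X_I over the C(66, 2) = 2145 pairs i < j, with X_I the indicator of one inversion.
There are 2145 indicators.
For each fixed pair i < j, the values π(i) and π(j) are two distinct elements of {1, …, 66} in uniformly random order; by symmetry P[π(i) > π(j)] = 1/2.
By linearity: E[X] = 2145 · (1/2) = C(66, 2) · (1/2) = 2145/2 = 2145/2 ≈ 1072.50000.

E[X] = 2145/2 = 1072.50000.


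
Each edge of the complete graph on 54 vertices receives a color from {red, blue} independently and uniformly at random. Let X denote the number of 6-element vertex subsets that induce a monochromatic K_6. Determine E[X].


Let X = Σ_S X_S over the C(54, 6) = 25827165 subsets S of size 6, where X_S = 1 if the K_6 on S is monochromatic.
For a fixed S, the K_6 on S has C(6, 2) = 15 edges. P[all 15 edges red] = (1/2)^15, and likewise for blue, so P[monochromatic] = 2·(1/2)^15 = 2^{1 − 15} = 1/16384.
By linearity of expectation: E[X] = C(54, 6) · 2^{1 − 15} = 25827165 · 1/16384 = 25827165/16384.
Numerically: E[X] ≈ 1576.3651.

E[X] = C(54,6)·2^(1−C(6,2)) = 25827165/16384 ≈ 1576.3651.


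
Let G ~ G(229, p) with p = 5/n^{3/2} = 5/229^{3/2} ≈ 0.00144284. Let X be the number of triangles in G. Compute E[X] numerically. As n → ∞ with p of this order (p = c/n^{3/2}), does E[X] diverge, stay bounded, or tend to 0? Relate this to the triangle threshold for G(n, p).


Number of potential triangles: C(229, 3) = 1975354.
Each occurs with probability p³ ≈ (0.00144284)³ ≈ 3.00365704e-09.
By linearity: E[X] = C(229, 3)·p³ ≈ 1975354 · 3.00365704e-09 ≈ 0.005933.
Since α = 3/2 > 1, p = c/n^{3/2} = o(1/n) is below the triangle threshold p ~ 1/n. Asymptotically E[X] ~ (c³/6)·n^{3(1−α)} = (5³/6)·n^{-1.5} → 0, so by Markov's inequality G has no triangles w.h.p.

E[X] ≈ 0.005933; in regime p = Θ(1/n^{3/2}) E[X] tends to 0 (below the triangle threshold p ~ 1/n).


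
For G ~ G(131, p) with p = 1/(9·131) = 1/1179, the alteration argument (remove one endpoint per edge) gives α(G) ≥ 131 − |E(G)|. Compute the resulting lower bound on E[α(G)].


E[|E(G)|] = C(131, 2)·p = 8515 · (1/1179) = 65/9.
E[α(G)] ≥ n − E[|E(G)|] = 131 − 65/9 = 1114/9.
Numerically: ≈ 123.77778.
(This is only a lower bound; the true E[α(G)] may be larger.)

E[α(G)] ≥ 1114/9 ≈ 123.77778.


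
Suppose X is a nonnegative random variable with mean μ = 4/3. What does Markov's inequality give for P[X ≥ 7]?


μ = E[X] = 4/3, a = 7.
Markov: P[X ≥ 7] ≤ μ/a = (4/3)/7 = 4/21.
Numerically: ≈ 0.1905.
(Since a = 7 > μ = 1.3333, the bound 4/21 is < 1 and informative.)

P[X ≥ 7] ≤ 4/21 ≈ 0.1905.


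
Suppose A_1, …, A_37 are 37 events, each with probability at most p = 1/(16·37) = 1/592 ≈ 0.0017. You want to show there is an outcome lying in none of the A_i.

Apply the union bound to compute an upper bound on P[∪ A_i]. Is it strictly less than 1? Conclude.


Union bound: P[∪_{i=1}^{37} A_i] ≤ Σ_i P[A_i] ≤ 37·p = 37·(1/592) = 1/16.
Numerically: 1/16 ≈ 0.0625.
Is 1/16 < 1? YES.
Since P[∪ A_i] ≤ 1/16 < 1, the complement has P[∩ A_i^c] ≥ 1 − 1/16 = 15/16 > 0, so some outcome avoids every A_i.

37·p = 1/16 ≈ 0.0625; existence CERTIFIED by the union bound.


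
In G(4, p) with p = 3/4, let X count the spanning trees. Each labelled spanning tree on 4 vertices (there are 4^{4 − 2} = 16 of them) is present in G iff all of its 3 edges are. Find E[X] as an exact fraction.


K_4 has 4^{4 − 2} = 16 labelled spanning trees.
For each such spanning tree H, let X_H = 1 if all 3 edges of H are present in G. Then P[X_H = 1] = p^{3} = (3/4)^{3} = 27/64.
By linearity: E[X] = Σ_H E[X_H] = 16 · p^{3} = 16 · 27/64 = 27/4.
Numerically: E[X] ≈ 6.75.

E[X] = 16 · (3/4)^{3} = 27/4 ≈ 6.75.


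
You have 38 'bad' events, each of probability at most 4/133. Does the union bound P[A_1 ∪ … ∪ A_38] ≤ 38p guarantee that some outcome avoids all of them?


Union bound: P[∪_{i=1}^{38} A_i] ≤ Σ_i P[A_i] ≤ 38·p = 38·(4/133) = 8/7.
Numerically: 8/7 ≈ 1.1429.
Is 8/7 < 1? NO.
Since the bound 8/7 is ≥ 1, the union bound is uninformative here; it does NOT by itself certify existence.

38·p = 8/7 ≈ 1.1429; existence NOT certified by the union bound.


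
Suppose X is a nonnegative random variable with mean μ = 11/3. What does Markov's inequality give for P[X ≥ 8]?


μ = E[X] = 11/3, a = 8.
Markov: P[X ≥ 8] ≤ μ/a = (11/3)/8 = 11/24.
Numerically: ≈ 0.45833.
(Since a = 8 > μ = 3.66667, the bound 11/24 is < 1 and informative.)

P[X ≥ 8] ≤ 11/24 ≈ 0.45833.


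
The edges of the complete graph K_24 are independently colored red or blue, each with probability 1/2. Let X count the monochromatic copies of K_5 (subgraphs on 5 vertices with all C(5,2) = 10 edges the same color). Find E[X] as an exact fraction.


Let X = Σ_S X_S over the C(24, 5) = 42504 subsets S of size 5, where X_S = 1 if the K_5 on S is monochromatic.
For a fixed S, the K_5 on S has C(5, 2) = 10 edges. P[all 10 edges red] = (1/2)^10, and likewise for blue, so P[monochromatic] = 2·(1/2)^10 = 2^{1 − 10} = 1/512.
Summing: E[X] = C(24, 5) · 2^{1 − 10} = 42504 · 1/512 = 5313/64.
Numerically: E[X] ≈ 83.01562.

E[X] = C(24,5)·2^(1−C(5,2)) = 5313/64 ≈ 83.01562.


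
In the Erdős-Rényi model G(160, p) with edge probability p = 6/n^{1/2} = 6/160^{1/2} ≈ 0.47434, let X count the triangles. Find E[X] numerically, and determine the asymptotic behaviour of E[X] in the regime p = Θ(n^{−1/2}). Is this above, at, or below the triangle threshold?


Number of potential triangles: C(160, 3) = 669920.
Each occurs with probability p³ ≈ (0.47434)³ ≈ 1.0672687e-01.
By linearity: E[X] = C(160, 3)·p³ ≈ 669920 · 1.0672687e-01 ≈ 71498.46544.
Since α = 1/2 < 1, p = c/n^{1/2} ≫ 1/n is above the triangle threshold p ~ 1/n. Asymptotically E[X] ~ (c³/6)·n^{3(1−α)} = (6³/6)·n^{1.5} → ∞; triangles are abundant w.h.p.

E[X] ≈ 71498.46544; in regime p = Θ(1/n^{1/2}) E[X] diverges (above the triangle threshold p ~ 1/n).


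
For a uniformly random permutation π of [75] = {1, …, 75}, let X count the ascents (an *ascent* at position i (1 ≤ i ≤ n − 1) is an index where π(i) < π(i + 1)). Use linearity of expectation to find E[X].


Write X = Σ X_I over i = 1, …, 74, with X_I the indicator of one ascent.
There are 74 indicators.
For each fixed i, the pair (π(i), π(i+1)) is a uniformly random ordered pair of distinct values from {1, …, 75}; by symmetry P[π(i) < π(i+1)] = 1/2.
By linearity: E[X] = 74 · (1/2) = (75 − 1) · (1/2) = 37 ≈ 37.0000.

E[X] = 37 = 37.0000.


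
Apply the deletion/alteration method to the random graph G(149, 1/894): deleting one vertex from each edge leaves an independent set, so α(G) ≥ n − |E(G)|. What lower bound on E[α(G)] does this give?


E[|E(G)|] = C(149, 2)·p = 11026 · (1/894) = 37/3.
E[α(G)] ≥ n − E[|E(G)|] = 149 − 37/3 = 410/3.
Numerically: ≈ 136.66667.
(This is only a lower bound; the true E[α(G)] may be larger.)

E[α(G)] ≥ 410/3 ≈ 136.66667.


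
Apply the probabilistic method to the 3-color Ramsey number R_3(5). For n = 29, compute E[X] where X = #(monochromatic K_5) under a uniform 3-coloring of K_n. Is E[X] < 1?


E[X] = C(29, 5) · 3^{1 − 10} = 118755 · 3^{−9} = 118755/19683.
As a reduced fraction: E[X] = 13195/2187 ≈ 6.03338.
Is E[X] < 1? NO.
Since E[X] ≥ 1, the first-moment bound is inconclusive at n = 29; it does NOT by itself certify R_3(5) > 29.

E[X] = 13195/2187 ≈ 6.03338; E[X] ≥ 1; first-moment method inconclusive here.


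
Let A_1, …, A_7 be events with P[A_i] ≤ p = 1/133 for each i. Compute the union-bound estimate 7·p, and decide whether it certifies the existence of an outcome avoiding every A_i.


Union bound: P[∪_{i=1}^{7} A_i] ≤ Σ_i P[A_i] ≤ 7·p = 7·(1/133) = 1/19.
Numerically: 1/19 ≈ 0.0526.
Is 1/19 < 1? YES.
Since P[∪ A_i] ≤ 1/19 < 1, the complement has P[∩ A_i^c] ≥ 1 − 1/19 = 18/19 > 0, so some outcome avoids every A_i.

7·p = 1/19 ≈ 0.0526; existence CERTIFIED by the union bound.


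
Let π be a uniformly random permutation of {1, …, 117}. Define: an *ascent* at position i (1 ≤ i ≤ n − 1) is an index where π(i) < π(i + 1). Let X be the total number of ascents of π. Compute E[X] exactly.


Write X = Σ X_I over i = 1, …, 116, with X_I the indicator of one ascent.
There are 116 indicators.
For each fixed i, the pair (π(i), π(i+1)) is a uniformly random ordered pair of distinct values from {1, …, 117}; by symmetry P[π(i) < π(i+1)] = 1/2.
By linearity: E[X] = 116 · (1/2) = (117 − 1) · (1/2) = 58 ≈ 58.0000.

E[X] = 58 = 58.0000.


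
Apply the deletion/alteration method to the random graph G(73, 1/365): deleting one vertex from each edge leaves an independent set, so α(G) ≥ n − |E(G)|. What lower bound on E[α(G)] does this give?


E[|E(G)|] = C(73, 2)·p = 2628 · (1/365) = 36/5.
E[α(G)] ≥ n − E[|E(G)|] = 73 − 36/5 = 329/5.
Numerically: ≈ 65.8000.
(This is only a lower bound; the true E[α(G)] may be larger.)

E[α(G)] ≥ 329/5 ≈ 65.8000.


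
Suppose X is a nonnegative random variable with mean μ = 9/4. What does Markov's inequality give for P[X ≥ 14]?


μ = E[X] = 9/4, a = 14.
Markov: P[X ≥ 14] ≤ μ/a = (9/4)/14 = 9/56.
Numerically: ≈ 0.160714.
(Since a = 14 > μ = 2.250000, the bound 9/56 is < 1 and informative.)

P[X ≥ 14] ≤ 9/56 ≈ 0.160714.


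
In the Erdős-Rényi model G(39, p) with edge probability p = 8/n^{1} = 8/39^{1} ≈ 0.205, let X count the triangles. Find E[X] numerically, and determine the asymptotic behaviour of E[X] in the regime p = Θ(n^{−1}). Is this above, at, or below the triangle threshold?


Number of potential triangles: C(39, 3) = 9139.
Each occurs with probability p³ ≈ (0.205)³ ≈ 8.63130e-03.
By linearity: E[X] = C(39, 3)·p³ ≈ 9139 · 8.63130e-03 ≈ 78.881.
Here α = 1, so p = 8/n is exactly at the triangle threshold p ~ 1/n. Asymptotically E[X] → c³/6 = 8³/6 = 256/3 ≈ 85.333, a bounded constant. In this regime the triangle count is asymptotically Poisson(c³/6).

E[X] ≈ 78.881; in regime p = Θ(1/n^{1}) E[X] stays bounded (at the triangle threshold p ~ 1/n).


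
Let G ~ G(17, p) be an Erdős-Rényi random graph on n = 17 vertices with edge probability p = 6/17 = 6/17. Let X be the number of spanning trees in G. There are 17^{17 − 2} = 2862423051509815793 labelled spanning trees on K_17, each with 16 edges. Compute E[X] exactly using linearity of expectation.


K_17 has 17^{17 − 2} = 2862423051509815793 labelled spanning trees.
For each such spanning tree H, let X_H = 1 if all 16 edges of H are present in G. Then P[X_H = 1] = p^{16} = (6/17)^{16} = 2821109907456/48661191875666868481.
Summing the indicators: E[X] = Σ_H E[X_H] = 2862423051509815793 · p^{16} = 2862423051509815793 · 2821109907456/48661191875666868481 = 2821109907456/17.
Numerically: E[X] ≈ 1.66e+11.

E[X] = 2862423051509815793 · (6/17)^{16} = 2821109907456/17 ≈ 1.66e+11.


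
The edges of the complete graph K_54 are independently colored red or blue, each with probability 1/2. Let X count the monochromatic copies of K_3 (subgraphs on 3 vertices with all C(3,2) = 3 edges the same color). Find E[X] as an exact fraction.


Let X = Σ_S X_S over the C(54, 3) = 24804 subsets S of size 3, where X_S = 1 if the K_3 on S is monochromatic.
For a fixed S, the K_3 on S has C(3, 2) = 3 edges. P[all 3 edges red] = (1/2)^3, and likewise for blue, so P[monochromatic] = 2·(1/2)^3 = 2^{1 − 3} = 1/4.
By linearity: E[X] = C(54, 3) · 2^{1 − 3} = 24804 · 1/4 = 6201.
Numerically: E[X] ≈ 6201.0000.

E[X] = C(54,3)·2^(1−C(3,2)) = 6201 ≈ 6201.0000.


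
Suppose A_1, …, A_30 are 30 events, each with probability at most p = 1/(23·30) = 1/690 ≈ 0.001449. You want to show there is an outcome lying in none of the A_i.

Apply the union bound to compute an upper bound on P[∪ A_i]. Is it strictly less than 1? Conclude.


Union bound: P[∪_{i=1}^{30} A_i] ≤ Σ_i P[A_i] ≤ 30·p = 30·(1/690) = 1/23.
Numerically: 1/23 ≈ 0.043478.
Is 1/23 < 1? YES.
Since P[∪ A_i] ≤ 1/23 < 1, the complement has P[∩ A_i^c] ≥ 1 − 1/23 = 22/23 > 0, so some outcome avoids every A_i.

30·p = 1/23 ≈ 0.043478; existence CERTIFIED by the union bound.


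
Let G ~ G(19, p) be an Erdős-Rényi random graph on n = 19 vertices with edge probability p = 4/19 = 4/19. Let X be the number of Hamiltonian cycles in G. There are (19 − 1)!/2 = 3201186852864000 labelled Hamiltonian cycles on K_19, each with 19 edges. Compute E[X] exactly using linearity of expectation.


K_19 has (19 − 1)!/2 = 3201186852864000 labelled Hamiltonian cycles.
For each such Hamiltonian cycle H, let X_H = 1 if all 19 edges of H are present in G. Then P[X_H = 1] = p^{19} = (4/19)^{19} = 274877906944/1978419655660313589123979.
By linearity of expectation: E[X] = Σ_H E[X_H] = 3201186852864000 · p^{19} = 3201186852864000 · 274877906944/1978419655660313589123979 = 879935541851906811887616000/1978419655660313589123979.
Numerically: E[X] ≈ 444.8.

E[X] = 3201186852864000 · (4/19)^{19} = 879935541851906811887616000/1978419655660313589123979 ≈ 444.8.


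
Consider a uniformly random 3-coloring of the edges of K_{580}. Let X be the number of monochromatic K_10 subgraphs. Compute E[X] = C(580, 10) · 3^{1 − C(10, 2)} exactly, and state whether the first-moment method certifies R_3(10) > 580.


E[X] = C(580, 10) · 3^{1 − 45} = 1098085496704252547920 · 3^{−44} = 1098085496704252547920/984770902183611232881.
As a reduced fraction: E[X] = 1098085496704252547920/984770902183611232881 ≈ 1.11507.
Is E[X] < 1? NO.
Since E[X] ≥ 1, the first-moment bound is inconclusive at n = 580; it does NOT by itself certify R_3(10) > 580.

E[X] = 1098085496704252547920/984770902183611232881 ≈ 1.11507; E[X] ≥ 1; first-moment method inconclusive here.


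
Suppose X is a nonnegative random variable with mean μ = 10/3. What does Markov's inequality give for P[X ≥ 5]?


μ = E[X] = 10/3, a = 5.
Markov: P[X ≥ 5] ≤ μ/a = (10/3)/5 = 2/3.
Numerically: ≈ 0.666667.
(Since a = 5 > μ = 3.333333, the bound 2/3 is < 1 and informative.)

P[X ≥ 5] ≤ 2/3 ≈ 0.666667.


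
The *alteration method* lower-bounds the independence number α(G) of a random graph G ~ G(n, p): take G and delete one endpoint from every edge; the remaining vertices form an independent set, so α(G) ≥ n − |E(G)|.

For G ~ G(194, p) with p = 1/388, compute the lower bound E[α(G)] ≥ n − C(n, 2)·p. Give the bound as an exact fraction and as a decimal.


E[|E(G)|] = C(194, 2)·p = 18721 · (1/388) = 193/4.
E[α(G)] ≥ n − E[|E(G)|] = 194 − 193/4 = 583/4.
Numerically: ≈ 145.750000.
(This is only a lower bound; the true E[α(G)] may be larger.)

E[α(G)] ≥ 583/4 ≈ 145.750000.


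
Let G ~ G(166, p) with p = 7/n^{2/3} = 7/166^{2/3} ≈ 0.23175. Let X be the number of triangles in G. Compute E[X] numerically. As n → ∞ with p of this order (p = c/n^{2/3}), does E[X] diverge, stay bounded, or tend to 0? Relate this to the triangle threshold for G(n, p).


Number of potential triangles: C(166, 3) = 748660.
Each occurs with probability p³ ≈ (0.23175)³ ≈ 1.2447380e-02.
By linearity: E[X] = C(166, 3)·p³ ≈ 748660 · 1.2447380e-02 ≈ 9318.85542.
Since α = 2/3 < 1, p = c/n^{2/3} ≫ 1/n is above the triangle threshold p ~ 1/n. Asymptotically E[X] ~ (c³/6)·n^{3(1−α)} = (7³/6)·n^{1} → ∞; triangles are abundant w.h.p.

E[X] ≈ 9318.85542; in regime p = Θ(1/n^{2/3}) E[X] diverges (above the triangle threshold p ~ 1/n).


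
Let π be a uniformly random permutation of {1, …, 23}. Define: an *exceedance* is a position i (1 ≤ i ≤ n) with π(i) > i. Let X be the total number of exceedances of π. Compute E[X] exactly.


Write X = Σ_{i=1}^{23} X_i, where X_i = 1_{π(i) > i}.
For each fixed i, π(i) is uniform over {1, …, 23} (marginal of a uniform permutation), so P[π(i) > i] = (n − i)/n. Summing: Σ_{i=1}^{23} (n − i)/n = (0 + 1 + … + 22)/23 = 23(23 − 1)/(2·23) = (23 − 1)/2.
Hence E[X] = Σ_{i=1}^{23} (23 − i)/23 = 11 ≈ 11.000000.

E[X] = 11 = 11.000000.


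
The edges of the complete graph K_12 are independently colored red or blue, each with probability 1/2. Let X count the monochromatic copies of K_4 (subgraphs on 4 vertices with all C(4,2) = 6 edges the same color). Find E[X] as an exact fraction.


Let X = Σ_S X_S over the C(12, 4) = 495 subsets S of size 4, where X_S = 1 if the K_4 on S is monochromatic.
For a fixed S, the K_4 on S has C(4, 2) = 6 edges. P[all 6 edges red] = (1/2)^6, and likewise for blue, so P[monochromatic] = 2·(1/2)^6 = 2^{1 − 6} = 1/32.
Summing: E[X] = C(12, 4) · 2^{1 − 6} = 495 · 1/32 = 495/32.
Numerically: E[X] ≈ 15.4688.

E[X] = C(12,4)·2^(1−C(4,2)) = 495/32 ≈ 15.4688.


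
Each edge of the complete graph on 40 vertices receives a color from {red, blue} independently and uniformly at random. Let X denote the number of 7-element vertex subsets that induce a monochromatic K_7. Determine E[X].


Let X = Σ_S X_S over the C(40, 7) = 18643560 subsets S of size 7, where X_S = 1 if the K_7 on S is monochromatic.
For a fixed S, the K_7 on S has C(7, 2) = 21 edges. P[all 21 edges red] = (1/2)^21, and likewise for blue, so P[monochromatic] = 2·(1/2)^21 = 2^{1 − 21} = 1/1048576.
Summing: E[X] = C(40, 7) · 2^{1 − 21} = 18643560 · 1/1048576 = 2330445/131072.
Numerically: E[X] ≈ 17.7799.

E[X] = C(40,7)·2^(1−C(7,2)) = 2330445/131072 ≈ 17.7799.


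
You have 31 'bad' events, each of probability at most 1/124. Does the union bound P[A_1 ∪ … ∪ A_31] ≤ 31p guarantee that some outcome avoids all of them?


Union bound: P[∪_{i=1}^{31} A_i] ≤ Σ_i P[A_i] ≤ 31·p = 31·(1/124) = 1/4.
Numerically: 1/4 ≈ 0.2500.
Is 1/4 < 1? YES.
Since P[∪ A_i] ≤ 1/4 < 1, the complement has P[∩ A_i^c] ≥ 1 − 1/4 = 3/4 > 0, so some outcome avoids every A_i.

31·p = 1/4 ≈ 0.2500; existence CERTIFIED by the union bound.


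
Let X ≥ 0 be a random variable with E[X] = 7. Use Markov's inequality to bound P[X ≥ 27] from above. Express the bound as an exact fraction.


μ = E[X] = 7, a = 27.
Markov: P[X ≥ 27] ≤ μ/a = (7)/27 = 7/27.
Numerically: ≈ 0.259259.
(Since a = 27 > μ = 7.000000, the bound 7/27 is < 1 and informative.)

P[X ≥ 27] ≤ 7/27 ≈ 0.259259.


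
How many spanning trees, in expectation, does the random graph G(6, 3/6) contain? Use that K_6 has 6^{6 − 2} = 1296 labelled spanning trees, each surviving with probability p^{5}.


K_6 has 6^{6 − 2} = 1296 labelled spanning trees.
For each such spanning tree H, let X_H = 1 if all 5 edges of H are present in G. Then P[X_H = 1] = p^{5} = (1/2)^{5} = 1/32.
Summing the indicators: E[X] = Σ_H E[X_H] = 1296 · p^{5} = 1296 · 1/32 = 81/2.
Numerically: E[X] ≈ 40.5.

E[X] = 1296 · (1/2)^{5} = 81/2 ≈ 40.5.


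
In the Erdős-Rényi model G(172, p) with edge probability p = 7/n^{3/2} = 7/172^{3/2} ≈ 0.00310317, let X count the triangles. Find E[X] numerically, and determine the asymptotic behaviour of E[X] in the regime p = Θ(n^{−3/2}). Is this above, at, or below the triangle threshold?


Number of potential triangles: C(172, 3) = 833340.
Each occurs with probability p³ ≈ (0.00310317)³ ≈ 2.98824436e-08.
By linearity: E[X] = C(172, 3)·p³ ≈ 833340 · 2.98824436e-08 ≈ 0.024902.
Since α = 3/2 > 1, p = c/n^{3/2} = o(1/n) is below the triangle threshold p ~ 1/n. Asymptotically E[X] ~ (c³/6)·n^{3(1−α)} = (7³/6)·n^{-1.5} → 0, so by Markov's inequality G has no triangles w.h.p.

E[X] ≈ 0.024902; in regime p = Θ(1/n^{3/2}) E[X] tends to 0 (below the triangle threshold p ~ 1/n).


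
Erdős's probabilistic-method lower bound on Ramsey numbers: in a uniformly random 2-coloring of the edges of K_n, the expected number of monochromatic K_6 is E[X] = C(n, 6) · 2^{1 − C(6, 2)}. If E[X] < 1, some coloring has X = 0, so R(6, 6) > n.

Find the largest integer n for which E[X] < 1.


We need C(n, 6) · 2^{1 − 15} < 1, i.e. C(n, 6) < 2^{15 − 1} = 16384.
Check values of n near the boundary:
  n = 11: C(11, 6) = 462; 462 < 16384? YES
  n = 12: C(12, 6) = 924; 924 < 16384? YES
  n = 13: C(13, 6) = 1716; 1716 < 16384? YES
  n = 14: C(14, 6) = 3003; 3003 < 16384? YES
  n = 15: C(15, 6) = 5005; 5005 < 16384? YES
  n = 16: C(16, 6) = 8008; 8008 < 16384? YES
  n = 17: C(17, 6) = 12376; 12376 < 16384? YES
  n = 18: C(18, 6) = 18564; 18564 < 16384? NO
  n = 19: C(19, 6) = 27132; 27132 < 16384? NO
  n = 20: C(20, 6) = 38760; 38760 < 16384? NO
The largest n with C(n, 6) < 16384 is n = 17 (where E[X] = 1547/2048 ≈ 0.7553711). Hence R(6, 6) > 17, i.e. R(6, 6) ≥ 18.

Largest n = 17; hence R(6, 6) > 17.


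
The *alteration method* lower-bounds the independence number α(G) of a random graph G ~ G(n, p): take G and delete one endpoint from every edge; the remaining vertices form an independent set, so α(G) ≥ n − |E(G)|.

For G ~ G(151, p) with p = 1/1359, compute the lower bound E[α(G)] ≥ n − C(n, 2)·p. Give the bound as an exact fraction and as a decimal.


E[|E(G)|] = C(151, 2)·p = 11325 · (1/1359) = 25/3.
E[α(G)] ≥ n − E[|E(G)|] = 151 − 25/3 = 428/3.
Numerically: ≈ 142.667.
(This is only a lower bound; the true E[α(G)] may be larger.)

E[α(G)] ≥ 428/3 ≈ 142.667.


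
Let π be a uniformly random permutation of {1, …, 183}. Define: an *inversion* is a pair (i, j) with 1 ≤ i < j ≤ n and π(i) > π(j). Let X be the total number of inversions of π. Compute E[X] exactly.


Write X = Σ X_I over the C(183, 2) = 16653 pairs i < j, with X_I the indicator of one inversion.
There are 16653 indicators.
For each fixed pair i < j, the values π(i) and π(j) are two distinct elements of {1, …, 183} in uniformly random order; by symmetry P[π(i) > π(j)] = 1/2.
By linearity: E[X] = 16653 · (1/2) = C(183, 2) · (1/2) = 16653/2 = 16653/2 ≈ 8326.50000.

E[X] = 16653/2 = 8326.50000.


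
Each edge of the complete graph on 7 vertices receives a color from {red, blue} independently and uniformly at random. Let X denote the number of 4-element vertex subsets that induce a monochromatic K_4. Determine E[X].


Let X = Σ_S X_S over the C(7, 4) = 35 subsets S of size 4, where X_S = 1 if the K_4 on S is monochromatic.
For a fixed S, the K_4 on S has C(4, 2) = 6 edges. P[all 6 edges red] = (1/2)^6, and likewise for blue, so P[monochromatic] = 2·(1/2)^6 = 2^{1 − 6} = 1/32.
Summing: E[X] = C(7, 4) · 2^{1 − 6} = 35 · 1/32 = 35/32.
Numerically: E[X] ≈ 1.093750.

E[X] = C(7,4)·2^(1−C(4,2)) = 35/32 ≈ 1.093750.


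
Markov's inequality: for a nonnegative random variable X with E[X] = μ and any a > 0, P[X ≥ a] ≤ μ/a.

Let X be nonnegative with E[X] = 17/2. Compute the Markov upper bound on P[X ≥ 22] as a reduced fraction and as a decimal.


μ = E[X] = 17/2, a = 22.
Markov: P[X ≥ 22] ≤ μ/a = (17/2)/22 = 17/44.
Numerically: ≈ 0.38636.
(Since a = 22 > μ = 8.50000, the bound 17/44 is < 1 and informative.)

P[X ≥ 22] ≤ 17/44 ≈ 0.38636.


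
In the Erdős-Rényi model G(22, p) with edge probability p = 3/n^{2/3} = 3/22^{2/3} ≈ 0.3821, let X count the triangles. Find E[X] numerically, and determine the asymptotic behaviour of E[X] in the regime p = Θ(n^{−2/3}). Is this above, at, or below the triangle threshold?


Number of potential triangles: C(22, 3) = 1540.
Each occurs with probability p³ ≈ (0.3821)³ ≈ 5.578512e-02.
By linearity: E[X] = C(22, 3)·p³ ≈ 1540 · 5.578512e-02 ≈ 85.9091.
Since α = 2/3 < 1, p = c/n^{2/3} ≫ 1/n is above the triangle threshold p ~ 1/n. Asymptotically E[X] ~ (c³/6)·n^{3(1−α)} = (3³/6)·n^{1} → ∞; triangles are abundant w.h.p.

E[X] ≈ 85.9091; in regime p = Θ(1/n^{2/3}) E[X] diverges (above the triangle threshold p ~ 1/n).


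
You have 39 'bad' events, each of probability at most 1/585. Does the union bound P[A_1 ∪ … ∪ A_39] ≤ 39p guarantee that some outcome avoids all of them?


Union bound: P[∪_{i=1}^{39} A_i] ≤ Σ_i P[A_i] ≤ 39·p = 39·(1/585) = 1/15.
Numerically: 1/15 ≈ 0.066667.
Is 1/15 < 1? YES.
Since P[∪ A_i] ≤ 1/15 < 1, the complement has P[∩ A_i^c] ≥ 1 − 1/15 = 14/15 > 0, so some outcome avoids every A_i.

39·p = 1/15 ≈ 0.066667; existence CERTIFIED by the union bound.


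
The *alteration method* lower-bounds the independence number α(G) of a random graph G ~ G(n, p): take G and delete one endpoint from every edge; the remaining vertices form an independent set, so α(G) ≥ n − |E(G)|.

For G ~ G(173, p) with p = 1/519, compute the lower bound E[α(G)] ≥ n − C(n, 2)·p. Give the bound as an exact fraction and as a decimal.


E[|E(G)|] = C(173, 2)·p = 14878 · (1/519) = 86/3.
E[α(G)] ≥ n − E[|E(G)|] = 173 − 86/3 = 433/3.
Numerically: ≈ 144.333.
(This is only a lower bound; the true E[α(G)] may be larger.)

E[α(G)] ≥ 433/3 ≈ 144.333.


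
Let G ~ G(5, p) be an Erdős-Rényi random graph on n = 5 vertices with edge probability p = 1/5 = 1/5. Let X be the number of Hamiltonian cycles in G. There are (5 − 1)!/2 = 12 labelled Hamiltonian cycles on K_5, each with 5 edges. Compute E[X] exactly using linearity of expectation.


K_5 has (5 − 1)!/2 = 12 labelled Hamiltonian cycles.
For each such Hamiltonian cycle H, let X_H = 1 if all 5 edges of H are present in G. Then P[X_H = 1] = p^{5} = (1/5)^{5} = 1/3125.
By linearity: E[X] = Σ_H E[X_H] = 12 · p^{5} = 12 · 1/3125 = 12/3125.
Numerically: E[X] ≈ 0.00384.

E[X] = 12 · (1/5)^{5} = 12/3125 ≈ 0.00384.


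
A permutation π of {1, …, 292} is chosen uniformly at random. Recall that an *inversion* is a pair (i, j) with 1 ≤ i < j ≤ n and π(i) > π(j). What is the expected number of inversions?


Write X = Σ X_I over the C(292, 2) = 42486 pairs i < j, with X_I the indicator of one inversion.
There are 42486 indicators.
For each fixed pair i < j, the values π(i) and π(j) are two distinct elements of {1, …, 292} in uniformly random order; by symmetry P[π(i) > π(j)] = 1/2.
By linearity: E[X] = 42486 · (1/2) = C(292, 2) · (1/2) = 42486/2 = 21243 ≈ 21243.000.

E[X] = 21243 = 21243.000.


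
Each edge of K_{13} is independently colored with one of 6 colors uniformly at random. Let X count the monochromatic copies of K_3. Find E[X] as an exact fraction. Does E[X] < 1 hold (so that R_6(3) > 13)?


E[X] = C(13, 3) · 6^{1 − 3} = 286 · 6^{−2} = 286/36.
As a reduced fraction: E[X] = 143/18 ≈ 7.944444.
Is E[X] < 1? NO.
Since E[X] ≥ 1, the first-moment bound is inconclusive at n = 13; it does NOT by itself certify R_6(3) > 13.

E[X] = 143/18 ≈ 7.944444; E[X] ≥ 1; first-moment method inconclusive here.


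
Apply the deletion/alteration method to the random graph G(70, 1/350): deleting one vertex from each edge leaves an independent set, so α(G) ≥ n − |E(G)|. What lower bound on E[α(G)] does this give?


E[|E(G)|] = C(70, 2)·p = 2415 · (1/350) = 69/10.
E[α(G)] ≥ n − E[|E(G)|] = 70 − 69/10 = 631/10.
Numerically: ≈ 63.1000.
(This is only a lower bound; the true E[α(G)] may be larger.)

E[α(G)] ≥ 631/10 ≈ 63.1000.


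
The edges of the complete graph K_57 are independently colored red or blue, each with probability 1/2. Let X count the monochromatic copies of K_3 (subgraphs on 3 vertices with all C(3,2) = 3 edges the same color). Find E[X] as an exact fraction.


Let X = Σ_S X_S over the C(57, 3) = 29260 subsets S of size 3, where X_S = 1 if the K_3 on S is monochromatic.
For a fixed S, the K_3 on S has C(3, 2) = 3 edges. P[all 3 edges red] = (1/2)^3, and likewise for blue, so P[monochromatic] = 2·(1/2)^3 = 2^{1 − 3} = 1/4.
Summing: E[X] = C(57, 3) · 2^{1 − 3} = 29260 · 1/4 = 7315.
Numerically: E[X] ≈ 7315.00000.

E[X] = C(57,3)·2^(1−C(3,2)) = 7315 ≈ 7315.00000.


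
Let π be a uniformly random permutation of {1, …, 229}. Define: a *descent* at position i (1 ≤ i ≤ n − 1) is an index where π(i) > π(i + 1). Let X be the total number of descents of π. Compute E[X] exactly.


Write X = Σ X_I over i = 1, …, 228, with X_I the indicator of one descent.
There are 228 indicators.
For each fixed i, the pair (π(i), π(i+1)) is a uniformly random ordered pair of distinct values from {1, …, 229}; by symmetry P[π(i) > π(i+1)] = 1/2.
By linearity: E[X] = 228 · (1/2) = (229 − 1) · (1/2) = 114 ≈ 114.000000.

E[X] = 114 = 114.000000.


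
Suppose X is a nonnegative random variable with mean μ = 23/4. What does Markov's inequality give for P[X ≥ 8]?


μ = E[X] = 23/4, a = 8.
Markov: P[X ≥ 8] ≤ μ/a = (23/4)/8 = 23/32.
Numerically: ≈ 0.71875.
(Since a = 8 > μ = 5.75000, the bound 23/32 is < 1 and informative.)

P[X ≥ 8] ≤ 23/32 ≈ 0.71875.


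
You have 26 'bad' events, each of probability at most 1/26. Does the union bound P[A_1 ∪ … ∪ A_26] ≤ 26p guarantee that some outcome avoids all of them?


Union bound: P[∪_{i=1}^{26} A_i] ≤ Σ_i P[A_i] ≤ 26·p = 26·(1/26) = 1.
Numerically: 1 ≈ 1.000000.
Is 1 < 1? NO.
Since the bound 1 is ≥ 1, the union bound is uninformative here; it does NOT by itself certify existence.

26·p = 1 ≈ 1.000000; existence NOT certified by the union bound.


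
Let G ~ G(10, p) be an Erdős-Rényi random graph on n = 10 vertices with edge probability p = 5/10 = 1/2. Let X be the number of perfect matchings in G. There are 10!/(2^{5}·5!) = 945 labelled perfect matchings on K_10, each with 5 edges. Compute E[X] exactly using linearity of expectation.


K_10 has 10!/(2^{5}·5!) = 945 labelled perfect matchings.
For each such perfect matching H, let X_H = 1 if all 5 edges of H are present in G. Then P[X_H = 1] = p^{5} = (1/2)^{5} = 1/32.
By linearity: E[X] = Σ_H E[X_H] = 945 · p^{5} = 945 · 1/32 = 945/32.
Numerically: E[X] ≈ 29.5.

E[X] = 945 · (1/2)^{5} = 945/32 ≈ 29.5.


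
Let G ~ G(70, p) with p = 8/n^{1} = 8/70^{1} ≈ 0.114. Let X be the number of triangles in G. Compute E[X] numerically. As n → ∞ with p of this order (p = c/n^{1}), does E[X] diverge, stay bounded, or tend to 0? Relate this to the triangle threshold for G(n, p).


Number of potential triangles: C(70, 3) = 54740.
Each occurs with probability p³ ≈ (0.114)³ ≈ 1.49271e-03.
By linearity: E[X] = C(70, 3)·p³ ≈ 54740 · 1.49271e-03 ≈ 81.711.
Here α = 1, so p = 8/n is exactly at the triangle threshold p ~ 1/n. Asymptotically E[X] → c³/6 = 8³/6 = 256/3 ≈ 85.333, a bounded constant. In this regime the triangle count is asymptotically Poisson(c³/6).

E[X] ≈ 81.711; in regime p = Θ(1/n^{1}) E[X] stays bounded (at the triangle threshold p ~ 1/n).


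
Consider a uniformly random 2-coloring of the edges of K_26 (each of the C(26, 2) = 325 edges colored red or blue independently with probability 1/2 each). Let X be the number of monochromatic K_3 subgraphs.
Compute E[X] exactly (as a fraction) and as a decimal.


Let X = Σ_S X_S over the C(26, 3) = 2600 subsets S of size 3, where X_S = 1 if the K_3 on S is monochromatic.
For a fixed S, the K_3 on S has C(3, 2) = 3 edges. P[all 3 edges red] = (1/2)^3, and likewise for blue, so P[monochromatic] = 2·(1/2)^3 = 2^{1 − 3} = 1/4.
By linearity of expectation: E[X] = C(26, 3) · 2^{1 − 3} = 2600 · 1/4 = 650.
Numerically: E[X] ≈ 650.000000.

E[X] = C(26,3)·2^(1−C(3,2)) = 650 ≈ 650.000000.


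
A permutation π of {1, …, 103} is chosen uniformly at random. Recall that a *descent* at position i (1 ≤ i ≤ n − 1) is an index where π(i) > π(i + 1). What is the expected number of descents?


Write X = Σ X_I over i = 1, …, 102, with X_I the indicator of one descent.
There are 102 indicators.
For each fixed i, the pair (π(i), π(i+1)) is a uniformly random ordered pair of distinct values from {1, …, 103}; by symmetry P[π(i) > π(i+1)] = 1/2.
By linearity: E[X] = 102 · (1/2) = (103 − 1) · (1/2) = 51 ≈ 51.000.

E[X] = 51 = 51.000.
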